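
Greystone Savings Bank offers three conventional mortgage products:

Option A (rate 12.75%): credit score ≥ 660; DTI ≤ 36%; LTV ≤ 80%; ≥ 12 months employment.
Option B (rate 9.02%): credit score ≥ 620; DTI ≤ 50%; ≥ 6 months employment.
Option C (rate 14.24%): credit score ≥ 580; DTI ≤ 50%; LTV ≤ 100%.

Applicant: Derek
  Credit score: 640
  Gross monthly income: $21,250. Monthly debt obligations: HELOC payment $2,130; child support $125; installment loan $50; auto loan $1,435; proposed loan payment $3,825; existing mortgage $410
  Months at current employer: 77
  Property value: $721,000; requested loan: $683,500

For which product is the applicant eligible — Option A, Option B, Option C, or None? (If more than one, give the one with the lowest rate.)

Total debts = (2,130 + 125 + 50 + 1,435 + 3,825 + 410) = 7,975; DTI = 7,975/21,250 = 37.5%.
LTV = 683,500/721,000 = 94.8%.
Option A: score 640 < 660; DTI 37.5% > 36%; LTV 94.8% > 80%; employment 77 ≥ 12 mo → does not qualify.
Option B: score 640 ≥ 620; DTI 37.5% ≤ 50%; employment 77 ≥ 6 mo → qualifies.
Option C: score 640 ≥ 580; DTI 37.5% ≤ 50%; LTV 94.8% ≤ 100% → qualifies.
Qualifying: Option B, Option C. Lowest rate is 9.02% → Option B.

Option B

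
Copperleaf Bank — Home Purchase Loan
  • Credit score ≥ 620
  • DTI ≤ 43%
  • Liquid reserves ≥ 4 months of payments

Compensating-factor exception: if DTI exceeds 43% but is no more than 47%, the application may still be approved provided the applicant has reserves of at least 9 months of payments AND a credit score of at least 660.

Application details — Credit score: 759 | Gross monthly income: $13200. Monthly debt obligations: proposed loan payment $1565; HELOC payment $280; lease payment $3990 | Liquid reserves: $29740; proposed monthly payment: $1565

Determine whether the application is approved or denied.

Approved

Credit score 759 ≥ 620 (meets base)
Total debts = (1,565 + 280 + 3,990) = 5,835. DTI = 5,835/13,200 = 44.2% > 43% — standard DTI limit exceeded.
Reserves = 29,740/1,565 = 19.0 months ≥ 4
44.2% falls in the override range (43%–47%), so the compensating-factor test applies.
Override check — reserves: 19.0 mo (ok); score: 759 (ok).
Both compensating conditions met → exception applies.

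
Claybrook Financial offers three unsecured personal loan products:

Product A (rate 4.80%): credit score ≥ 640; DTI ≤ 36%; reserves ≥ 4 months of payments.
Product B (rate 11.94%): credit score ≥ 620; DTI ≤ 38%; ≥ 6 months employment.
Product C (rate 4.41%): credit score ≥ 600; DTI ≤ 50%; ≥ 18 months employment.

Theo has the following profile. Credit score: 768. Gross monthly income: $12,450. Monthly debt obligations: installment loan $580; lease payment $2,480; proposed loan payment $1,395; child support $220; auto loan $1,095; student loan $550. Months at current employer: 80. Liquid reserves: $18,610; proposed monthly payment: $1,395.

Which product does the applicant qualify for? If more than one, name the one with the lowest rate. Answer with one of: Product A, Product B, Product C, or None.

Total debts = (580 + 2,480 + 1,395 + 220 + 1,095 + 550) = 6,320; DTI = 6,320/12,450 = 50.8%.
Reserves = 18,610/1,395 = 13.3 months.
Product A: score 768 ≥ 640; DTI 50.8% > 36%; reserves 13.3 ≥ 4 mo → does not qualify.
Product B: score 768 ≥ 620; DTI 50.8% > 38%; employment 80 ≥ 6 mo → does not qualify.
Product C: score 768 ≥ 600; DTI 50.8% > 50%; employment 80 ≥ 18 mo → does not qualify.

None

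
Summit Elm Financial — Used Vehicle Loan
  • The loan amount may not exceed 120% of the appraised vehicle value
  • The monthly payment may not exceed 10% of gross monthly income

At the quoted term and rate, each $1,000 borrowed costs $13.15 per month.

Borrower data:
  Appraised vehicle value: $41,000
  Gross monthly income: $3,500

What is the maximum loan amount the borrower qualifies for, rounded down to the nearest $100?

Payment cap: 10% × $3,500 = $350/month.
At $13.15 per $1,000, that supports 350/13.15 × 1,000 ≈ $26,615 → $26,600.
LTV cap: 120% × $41,000 = $49,200 → $49,200.
Binding constraint: payment-to-income.

$26,600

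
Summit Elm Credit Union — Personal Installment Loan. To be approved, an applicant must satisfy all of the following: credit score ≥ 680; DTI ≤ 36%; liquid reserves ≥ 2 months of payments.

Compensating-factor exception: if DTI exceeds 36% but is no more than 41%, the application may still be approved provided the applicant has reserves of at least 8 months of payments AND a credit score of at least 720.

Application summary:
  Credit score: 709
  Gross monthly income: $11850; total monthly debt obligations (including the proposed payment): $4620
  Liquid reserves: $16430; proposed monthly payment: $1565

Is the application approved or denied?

Denied

Credit score 709 ≥ 680 (meets base)
DTI: 4,620 ÷ 11,850 = 39%, over the 36% base limit.
Reserves = 16,430/1,565 = 10.5 months ≥ 2
DTI 39% is within the 36%–41% exception band; checking compensating factors.
Override check — reserves: 10.5 mo (ok); score: 709 (below 720).
Compensating-factor requirement not fully met.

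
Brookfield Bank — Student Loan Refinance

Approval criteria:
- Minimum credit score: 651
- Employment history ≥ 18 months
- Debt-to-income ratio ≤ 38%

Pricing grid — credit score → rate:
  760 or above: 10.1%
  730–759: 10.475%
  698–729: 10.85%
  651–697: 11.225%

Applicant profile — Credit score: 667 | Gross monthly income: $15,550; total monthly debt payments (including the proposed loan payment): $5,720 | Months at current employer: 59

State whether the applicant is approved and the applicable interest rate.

Credit score 667 ≥ 651 (meets minimum)
DTI: 5,720 ÷ 15,550 = 36.8%, within the 38% cap
Employment 59 ≥ 18 months
All requirements met. Score 667 falls in the 651–697 tier → 11.225%.

Approved at 11.225%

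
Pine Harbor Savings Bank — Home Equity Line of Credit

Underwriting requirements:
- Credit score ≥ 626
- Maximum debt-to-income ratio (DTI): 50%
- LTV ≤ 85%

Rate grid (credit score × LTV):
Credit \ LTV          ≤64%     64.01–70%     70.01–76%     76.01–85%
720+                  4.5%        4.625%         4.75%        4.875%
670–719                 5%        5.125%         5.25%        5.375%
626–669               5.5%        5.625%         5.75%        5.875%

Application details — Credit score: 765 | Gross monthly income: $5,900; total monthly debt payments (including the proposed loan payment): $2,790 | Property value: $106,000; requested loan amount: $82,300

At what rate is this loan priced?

Credit score 765 ≥ 626; DTI: 2,790 ÷ 5,900 = 47.3%, within the 50% cap
LTV: 82,300 ÷ 106,000 = 77.6%, within 85% cap
Row: 765 falls in 720+. Column: 77.6% falls in 76.01–85%. Rate = 4.875%.

4.875%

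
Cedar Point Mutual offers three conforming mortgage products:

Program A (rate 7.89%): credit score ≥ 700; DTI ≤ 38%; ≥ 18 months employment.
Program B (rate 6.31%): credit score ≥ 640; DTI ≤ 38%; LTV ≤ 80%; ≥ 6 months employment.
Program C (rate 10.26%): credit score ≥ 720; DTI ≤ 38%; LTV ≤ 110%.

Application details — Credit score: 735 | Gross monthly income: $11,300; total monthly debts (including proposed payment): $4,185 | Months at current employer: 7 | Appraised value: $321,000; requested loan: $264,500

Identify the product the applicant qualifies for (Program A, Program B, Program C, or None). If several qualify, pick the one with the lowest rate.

DTI = 4,185/11,300 = 37%.
LTV = 264,500/321,000 = 82.4%.
Program A: score 735 ≥ 700; DTI 37% ≤ 38%; employment 7 < 18 mo → does not qualify.
Program B: score 735 ≥ 640; DTI 37% ≤ 38%; LTV 82.4% > 80%; employment 7 ≥ 6 mo → does not qualify.
Program C: score 735 ≥ 720; DTI 37% ≤ 38%; LTV 82.4% ≤ 110% → qualifies.

Program C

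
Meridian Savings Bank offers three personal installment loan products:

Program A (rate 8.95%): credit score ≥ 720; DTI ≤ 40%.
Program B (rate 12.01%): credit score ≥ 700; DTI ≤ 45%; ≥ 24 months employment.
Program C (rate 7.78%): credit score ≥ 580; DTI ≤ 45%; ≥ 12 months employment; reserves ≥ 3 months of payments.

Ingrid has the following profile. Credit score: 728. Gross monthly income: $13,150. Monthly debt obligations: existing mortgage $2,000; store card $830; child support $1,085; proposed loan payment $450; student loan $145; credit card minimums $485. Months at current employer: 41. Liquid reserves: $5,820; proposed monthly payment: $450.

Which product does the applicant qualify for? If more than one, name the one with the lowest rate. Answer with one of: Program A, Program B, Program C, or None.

Program C

Total debts = (2,000 + 830 + 1,085 + 450 + 145 + 485) = 4,995; DTI = 4,995/13,150 = 38%.
Reserves = 5,820/450 = 12.9 months.
Program A: score 728 ≥ 720; DTI 38% ≤ 40% → qualifies.
Program B: score 728 ≥ 700; DTI 38% ≤ 45%; employment 41 ≥ 24 mo → qualifies.
Program C: score 728 ≥ 580; DTI 38% ≤ 45%; employment 41 ≥ 12 mo; reserves 12.9 ≥ 3 mo → qualifies.
Qualifying: Program A, Program B, Program C. Lowest rate is 7.78% → Program C.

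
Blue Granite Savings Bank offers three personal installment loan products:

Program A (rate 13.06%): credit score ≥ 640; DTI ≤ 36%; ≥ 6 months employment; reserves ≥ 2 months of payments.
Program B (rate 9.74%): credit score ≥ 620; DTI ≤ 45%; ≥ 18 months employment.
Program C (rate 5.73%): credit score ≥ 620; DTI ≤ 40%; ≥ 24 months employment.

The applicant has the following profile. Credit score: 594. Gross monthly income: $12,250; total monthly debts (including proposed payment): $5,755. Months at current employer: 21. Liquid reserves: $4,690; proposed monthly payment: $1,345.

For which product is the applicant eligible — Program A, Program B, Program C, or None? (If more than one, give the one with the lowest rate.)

DTI = 5,755/12,250 = 47%.
Reserves = 4,690/1,345 = 3.5 months.
Program A: score 594 < 640; DTI 47% > 36%; employment 21 ≥ 6 mo; reserves 3.5 ≥ 2 mo → does not qualify.
Program B: score 594 < 620; DTI 47% > 45%; employment 21 ≥ 18 mo → does not qualify.
Program C: score 594 < 620; DTI 47% > 40%; employment 21 < 24 mo → does not qualify.

None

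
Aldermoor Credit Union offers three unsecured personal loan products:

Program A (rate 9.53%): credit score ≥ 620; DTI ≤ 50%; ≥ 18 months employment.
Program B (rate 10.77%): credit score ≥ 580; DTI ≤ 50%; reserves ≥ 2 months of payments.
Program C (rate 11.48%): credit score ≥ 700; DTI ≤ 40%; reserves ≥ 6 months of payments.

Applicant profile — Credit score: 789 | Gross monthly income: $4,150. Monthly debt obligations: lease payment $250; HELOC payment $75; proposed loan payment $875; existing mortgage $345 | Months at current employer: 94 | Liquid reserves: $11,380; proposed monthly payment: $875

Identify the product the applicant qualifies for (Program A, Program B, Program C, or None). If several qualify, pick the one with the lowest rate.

Total debts = (250 + 75 + 875 + 345) = 1,545; DTI = 1,545/4,150 = 37.2%.
Reserves = 11,380/875 = 13.0 months.
Program A: score 789 ≥ 620; DTI 37.2% ≤ 50%; employment 94 ≥ 18 mo → qualifies.
Program B: score 789 ≥ 580; DTI 37.2% ≤ 50%; reserves 13.0 ≥ 2 mo → qualifies.
Program C: score 789 ≥ 700; DTI 37.2% ≤ 40%; reserves 13.0 ≥ 6 mo → qualifies.
Qualifying: Program A, Program B, Program C. Lowest rate is 9.53% → Program A.

Program A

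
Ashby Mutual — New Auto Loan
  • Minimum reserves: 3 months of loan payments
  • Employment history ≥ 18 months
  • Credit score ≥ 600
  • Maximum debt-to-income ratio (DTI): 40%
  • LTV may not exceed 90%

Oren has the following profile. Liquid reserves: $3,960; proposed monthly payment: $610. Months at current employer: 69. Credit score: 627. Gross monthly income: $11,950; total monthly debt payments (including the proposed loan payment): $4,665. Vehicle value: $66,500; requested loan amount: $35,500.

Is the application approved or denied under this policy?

Approved

Reserves = 3,960/610 = 6.5 months ≥ 3
Employment 69 ≥ 18 months
Credit score 627 ≥ 600 (meets)
DTI = 4,665/11,950 = 39% ≤ 40%
Loan-to-value = 35,500/66,500 = 53.4% — pass (90% max)
All criteria satisfied.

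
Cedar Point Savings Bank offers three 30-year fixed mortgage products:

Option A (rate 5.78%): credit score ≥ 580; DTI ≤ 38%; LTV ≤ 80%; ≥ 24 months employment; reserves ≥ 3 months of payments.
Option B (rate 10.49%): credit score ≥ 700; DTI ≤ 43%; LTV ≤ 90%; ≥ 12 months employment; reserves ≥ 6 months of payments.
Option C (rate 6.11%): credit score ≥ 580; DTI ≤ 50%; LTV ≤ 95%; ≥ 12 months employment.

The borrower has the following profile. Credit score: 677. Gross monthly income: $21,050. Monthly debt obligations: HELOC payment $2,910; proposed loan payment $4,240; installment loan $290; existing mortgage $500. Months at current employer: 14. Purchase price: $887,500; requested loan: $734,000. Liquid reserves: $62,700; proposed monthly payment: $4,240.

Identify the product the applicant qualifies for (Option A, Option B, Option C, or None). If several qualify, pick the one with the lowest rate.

Option C

Total debts = (2,910 + 4,240 + 290 + 500) = 7,940; DTI = 7,940/21,050 = 37.7%.
LTV = 734,000/887,500 = 82.7%.
Reserves = 62,700/4,240 = 14.8 months.
Option A: score 677 ≥ 580; DTI 37.7% ≤ 38%; LTV 82.7% > 80%; employment 14 < 24 mo; reserves 14.8 ≥ 3 mo → does not qualify.
Option B: score 677 < 700; DTI 37.7% ≤ 43%; LTV 82.7% ≤ 90%; employment 14 ≥ 12 mo; reserves 14.8 ≥ 6 mo → does not qualify.
Option C: score 677 ≥ 580; DTI 37.7% ≤ 50%; LTV 82.7% ≤ 95%; employment 14 ≥ 12 mo → qualifies.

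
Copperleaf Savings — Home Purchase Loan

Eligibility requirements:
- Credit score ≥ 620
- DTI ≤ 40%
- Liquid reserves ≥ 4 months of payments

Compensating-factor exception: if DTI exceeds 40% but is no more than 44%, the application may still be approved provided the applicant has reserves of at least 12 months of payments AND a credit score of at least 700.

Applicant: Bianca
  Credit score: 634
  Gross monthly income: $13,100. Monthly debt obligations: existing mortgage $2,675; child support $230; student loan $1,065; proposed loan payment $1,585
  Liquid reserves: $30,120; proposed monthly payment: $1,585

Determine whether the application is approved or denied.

Denied

Credit score 634 ≥ 620 (meets base)
Total debts = (2,675 + 230 + 1,065 + 1,585) = 5,555. DTI = 5,555/13,100 = 42.4% > 40% — standard DTI limit exceeded.
Liquid reserves cover 30,120/1,585 = 19.0 months — ≥ 4 required
42.4% falls in the override range (40%–44%), so the compensating-factor test applies.
Override check — reserves: 19.0 mo (ok); score: 634 (below 700).
Override conditions not both satisfied; exception does not apply.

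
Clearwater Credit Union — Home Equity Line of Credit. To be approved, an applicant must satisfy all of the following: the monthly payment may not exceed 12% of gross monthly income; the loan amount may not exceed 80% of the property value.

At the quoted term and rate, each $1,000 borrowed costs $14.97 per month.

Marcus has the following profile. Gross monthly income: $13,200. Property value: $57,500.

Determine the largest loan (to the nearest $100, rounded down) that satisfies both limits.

$46,000

Payment cap: 12% × $13,200 = $1,584/month.
At $14.97 per $1,000, that supports 1,584/14.97 × 1,000 ≈ $105,811 → $105,800.
LTV cap: 80% × $57,500 = $46,000 → $46,000.
Binding constraint: loan-to-value.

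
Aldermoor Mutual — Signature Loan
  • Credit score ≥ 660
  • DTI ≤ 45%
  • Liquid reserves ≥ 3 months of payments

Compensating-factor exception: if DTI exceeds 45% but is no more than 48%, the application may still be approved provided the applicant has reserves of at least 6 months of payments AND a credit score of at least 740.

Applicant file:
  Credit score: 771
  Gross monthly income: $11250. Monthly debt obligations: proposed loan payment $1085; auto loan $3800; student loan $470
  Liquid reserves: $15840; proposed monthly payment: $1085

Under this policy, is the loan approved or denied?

Credit score 771 ≥ 660 (meets base)
Total debts = (1,085 + 3,800 + 470) = 5,355. DTI = 5,355/11,250 = 47.6% > 45% — standard DTI limit exceeded.
Reserves = 15,840/1,085 = 14.6 months ≥ 3
47.6% falls in the override range (45%–48%), so the compensating-factor test applies.
Override check — reserves: 14.6 mo (ok); score: 771 (ok).
Both override conditions satisfied; DTI exception granted.

Approved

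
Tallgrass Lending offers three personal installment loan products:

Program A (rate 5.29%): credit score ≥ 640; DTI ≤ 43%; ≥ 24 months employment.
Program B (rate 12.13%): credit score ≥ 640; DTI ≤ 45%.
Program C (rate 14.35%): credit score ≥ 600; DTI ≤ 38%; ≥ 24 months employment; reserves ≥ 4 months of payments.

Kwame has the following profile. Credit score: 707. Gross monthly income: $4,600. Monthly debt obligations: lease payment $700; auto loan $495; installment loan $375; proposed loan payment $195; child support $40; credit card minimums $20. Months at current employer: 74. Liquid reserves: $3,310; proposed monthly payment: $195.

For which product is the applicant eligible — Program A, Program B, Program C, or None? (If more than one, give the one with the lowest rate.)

Total debts = (700 + 495 + 375 + 195 + 40 + 20) = 1,825; DTI = 1,825/4,600 = 39.7%.
Reserves = 3,310/195 = 17.0 months.
Program A: score 707 ≥ 640; DTI 39.7% ≤ 43%; employment 74 ≥ 24 mo → qualifies.
Program B: score 707 ≥ 640; DTI 39.7% ≤ 45% → qualifies.
Program C: score 707 ≥ 600; DTI 39.7% > 38%; employment 74 ≥ 24 mo; reserves 17.0 ≥ 4 mo → does not qualify.
Qualifying: Program A, Program B. Lowest rate is 5.29% → Program A.

Program A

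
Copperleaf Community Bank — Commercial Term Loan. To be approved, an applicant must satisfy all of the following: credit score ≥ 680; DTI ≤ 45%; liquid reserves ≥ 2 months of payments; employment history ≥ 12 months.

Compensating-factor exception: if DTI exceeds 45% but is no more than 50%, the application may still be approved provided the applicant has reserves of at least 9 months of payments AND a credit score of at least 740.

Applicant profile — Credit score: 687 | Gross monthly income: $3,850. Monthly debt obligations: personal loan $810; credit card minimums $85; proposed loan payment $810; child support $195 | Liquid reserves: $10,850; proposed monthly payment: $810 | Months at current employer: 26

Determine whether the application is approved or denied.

Denied

Credit score 687 ≥ 680 (meets base)
Total debts = (810 + 85 + 810 + 195) = 1,900. DTI = 1,900/3,850 = 49.4% > 45% — standard DTI limit exceeded.
Reserves = 10,850/810 = 13.4 months ≥ 2
Employment 26 ≥ 12 months
49.4% falls in the override range (45%–50%), so the compensating-factor test applies.
Override check — reserves: 13.4 mo (ok); score: 687 (below 740).
Override conditions not both satisfied; exception does not apply.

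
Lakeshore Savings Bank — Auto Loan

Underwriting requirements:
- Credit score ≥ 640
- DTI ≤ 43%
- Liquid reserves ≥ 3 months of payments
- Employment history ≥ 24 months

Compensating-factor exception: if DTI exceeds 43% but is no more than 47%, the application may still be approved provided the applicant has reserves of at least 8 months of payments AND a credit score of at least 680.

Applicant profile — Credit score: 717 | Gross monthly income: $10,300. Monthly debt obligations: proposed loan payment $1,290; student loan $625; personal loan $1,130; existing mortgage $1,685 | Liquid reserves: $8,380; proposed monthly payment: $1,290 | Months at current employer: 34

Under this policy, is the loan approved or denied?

Credit score 717 ≥ 640 (meets base)
Total debts = (1,290 + 625 + 1,130 + 1,685) = 4,730. DTI = 4,730/10,300 = 45.9% > 43% — standard DTI limit exceeded.
Liquid reserves cover 8,380/1,290 = 6.5 months — ≥ 3 required
Employment 34 ≥ 24 months
45.9% falls in the override range (43%–47%), so the compensating-factor test applies.
Override check — reserves: 6.5 mo (short of 8); score: 717 (ok).
Override conditions not both satisfied; exception does not apply.

Denied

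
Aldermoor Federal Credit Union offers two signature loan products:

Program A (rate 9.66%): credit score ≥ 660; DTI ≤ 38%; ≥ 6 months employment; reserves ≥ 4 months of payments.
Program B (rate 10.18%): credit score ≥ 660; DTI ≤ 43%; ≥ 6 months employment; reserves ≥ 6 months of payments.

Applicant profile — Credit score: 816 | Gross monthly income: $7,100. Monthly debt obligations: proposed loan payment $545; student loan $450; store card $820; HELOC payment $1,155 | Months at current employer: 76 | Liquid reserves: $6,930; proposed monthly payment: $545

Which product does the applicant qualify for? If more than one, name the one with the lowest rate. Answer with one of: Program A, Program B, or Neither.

Total debts = (545 + 450 + 820 + 1,155) = 2,970; DTI = 2,970/7,100 = 41.8%.
Reserves = 6,930/545 = 12.7 months.
Program A: score 816 ≥ 660; DTI 41.8% > 38%; employment 76 ≥ 6 mo; reserves 12.7 ≥ 4 mo → does not qualify.
Program B: score 816 ≥ 660; DTI 41.8% ≤ 43%; employment 76 ≥ 6 mo; reserves 12.7 ≥ 6 mo → qualifies.

Program B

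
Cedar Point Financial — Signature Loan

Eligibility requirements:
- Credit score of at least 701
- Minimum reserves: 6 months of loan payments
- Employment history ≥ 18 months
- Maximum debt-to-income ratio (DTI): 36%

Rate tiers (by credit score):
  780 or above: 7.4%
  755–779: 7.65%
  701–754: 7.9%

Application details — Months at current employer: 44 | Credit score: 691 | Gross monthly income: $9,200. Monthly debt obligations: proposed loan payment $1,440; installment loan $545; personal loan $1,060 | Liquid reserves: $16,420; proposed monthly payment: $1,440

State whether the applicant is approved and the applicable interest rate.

Denied

Credit score 691 < 701 (below minimum)
Reserves: 16,420 ÷ 1,440 = 11.4 months (meets 6-month minimum)
Total monthly debts = (1,440 + 545 + 1,060) = 3,045. Debt-to-income = 3,045/9,200 = 33.1% — meets 36% limit
Employment 44 ≥ 18 months
Not all requirements met → denied.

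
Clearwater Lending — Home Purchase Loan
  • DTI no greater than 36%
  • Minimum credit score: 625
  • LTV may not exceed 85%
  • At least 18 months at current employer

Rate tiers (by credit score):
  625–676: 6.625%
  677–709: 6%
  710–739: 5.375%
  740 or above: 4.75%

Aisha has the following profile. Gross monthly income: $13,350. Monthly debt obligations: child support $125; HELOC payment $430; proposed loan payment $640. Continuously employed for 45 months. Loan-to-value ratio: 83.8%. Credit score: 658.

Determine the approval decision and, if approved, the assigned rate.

Credit score 658 ≥ 625 (meets minimum)
Total monthly debts = (125 + 430 + 640) = 1,195. DTI: 1,195 ÷ 13,350 = 9%, within the 36% cap
Employment 45 ≥ 18 months
LTV 83.8% ≤ 85%
All requirements met. Score 658 falls in the 625–676 tier → 6.625%.

Approved at 6.625%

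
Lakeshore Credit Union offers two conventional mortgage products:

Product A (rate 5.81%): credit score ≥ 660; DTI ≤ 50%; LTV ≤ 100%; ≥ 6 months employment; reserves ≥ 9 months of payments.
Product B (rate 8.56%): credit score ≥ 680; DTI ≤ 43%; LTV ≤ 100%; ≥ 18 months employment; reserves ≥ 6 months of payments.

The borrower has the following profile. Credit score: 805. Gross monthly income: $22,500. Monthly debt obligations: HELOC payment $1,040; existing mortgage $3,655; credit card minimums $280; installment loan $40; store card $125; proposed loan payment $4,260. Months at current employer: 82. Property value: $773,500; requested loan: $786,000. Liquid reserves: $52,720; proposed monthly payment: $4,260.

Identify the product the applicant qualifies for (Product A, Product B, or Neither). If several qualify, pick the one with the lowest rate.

Neither

Total debts = (1,040 + 3,655 + 280 + 40 + 125 + 4,260) = 9,400; DTI = 9,400/22,500 = 41.8%.
LTV = 786,000/773,500 = 101.6%.
Reserves = 52,720/4,260 = 12.4 months.
Product A: score 805 ≥ 660; DTI 41.8% ≤ 50%; LTV 101.6% > 100%; employment 82 ≥ 6 mo; reserves 12.4 ≥ 9 mo → does not qualify.
Product B: score 805 ≥ 680; DTI 41.8% ≤ 43%; LTV 101.6% > 100%; employment 82 ≥ 18 mo; reserves 12.4 ≥ 6 mo → does not qualify.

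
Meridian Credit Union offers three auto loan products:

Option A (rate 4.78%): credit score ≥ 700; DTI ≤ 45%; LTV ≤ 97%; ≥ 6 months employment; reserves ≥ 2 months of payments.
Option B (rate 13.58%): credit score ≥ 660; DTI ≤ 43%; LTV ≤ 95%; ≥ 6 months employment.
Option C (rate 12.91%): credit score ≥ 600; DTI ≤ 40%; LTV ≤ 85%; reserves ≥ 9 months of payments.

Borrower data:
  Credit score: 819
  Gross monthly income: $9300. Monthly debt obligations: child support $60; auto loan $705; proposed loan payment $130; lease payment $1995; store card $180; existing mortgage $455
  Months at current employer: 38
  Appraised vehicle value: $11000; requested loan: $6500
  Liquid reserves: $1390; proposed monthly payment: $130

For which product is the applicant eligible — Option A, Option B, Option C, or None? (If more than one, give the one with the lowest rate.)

Total debts = (60 + 705 + 130 + 1,995 + 180 + 455) = 3,525; DTI = 3,525/9,300 = 37.9%.
LTV = 6,500/11,000 = 59.1%.
Reserves = 1,390/130 = 10.7 months.
Option A: score 819 ≥ 700; DTI 37.9% ≤ 45%; LTV 59.1% ≤ 97%; employment 38 ≥ 6 mo; reserves 10.7 ≥ 2 mo → qualifies.
Option B: score 819 ≥ 660; DTI 37.9% ≤ 43%; LTV 59.1% ≤ 95%; employment 38 ≥ 6 mo → qualifies.
Option C: score 819 ≥ 600; DTI 37.9% ≤ 40%; LTV 59.1% ≤ 85%; reserves 10.7 ≥ 9 mo → qualifies.
Qualifying: Option A, Option B, Option C. Lowest rate is 4.78% → Option A.

Option A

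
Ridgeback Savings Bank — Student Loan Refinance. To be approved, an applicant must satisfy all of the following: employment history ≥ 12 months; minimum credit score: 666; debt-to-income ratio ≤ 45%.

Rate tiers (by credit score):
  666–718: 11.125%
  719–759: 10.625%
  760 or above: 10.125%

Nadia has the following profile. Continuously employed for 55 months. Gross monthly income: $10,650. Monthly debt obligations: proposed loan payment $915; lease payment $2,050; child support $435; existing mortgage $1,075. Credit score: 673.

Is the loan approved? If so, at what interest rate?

Approved at 11.125%

Credit score 673 ≥ 666 (meets minimum)
Employment 55 ≥ 12 months
Total monthly debts = (915 + 2,050 + 435 + 1,075) = 4,475. DTI: 4,475 ÷ 10,650 = 42%, within the 45% cap
All requirements met. Score 673 falls in the 666–718 tier → 11.125%.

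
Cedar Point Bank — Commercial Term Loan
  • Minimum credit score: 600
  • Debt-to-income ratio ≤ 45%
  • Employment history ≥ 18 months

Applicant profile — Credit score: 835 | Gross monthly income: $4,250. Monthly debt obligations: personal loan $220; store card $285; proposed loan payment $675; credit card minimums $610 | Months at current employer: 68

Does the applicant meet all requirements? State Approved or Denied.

Credit score 835 ≥ 600 (meets)
Total monthly debts = (220 + 285 + 675 + 610) = 1,790. Debt-to-income = 1,790/4,250 = 42.1% — meets 45% limit
Employment 68 ≥ 18 months
All criteria satisfied.

Approved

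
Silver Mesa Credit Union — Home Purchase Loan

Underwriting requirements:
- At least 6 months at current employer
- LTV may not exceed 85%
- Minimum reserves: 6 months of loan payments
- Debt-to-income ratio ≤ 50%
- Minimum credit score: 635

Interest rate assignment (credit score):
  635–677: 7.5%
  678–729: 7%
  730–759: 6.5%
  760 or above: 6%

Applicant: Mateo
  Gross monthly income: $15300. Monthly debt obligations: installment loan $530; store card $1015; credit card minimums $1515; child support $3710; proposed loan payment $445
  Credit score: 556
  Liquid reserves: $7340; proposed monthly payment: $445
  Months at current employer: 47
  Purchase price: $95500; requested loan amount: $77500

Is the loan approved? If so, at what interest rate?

Credit score 556 < 635 (below minimum)
Total monthly debts = (530 + 1,015 + 1,515 + 3,710 + 445) = 7,215. DTI: 7,215 ÷ 15,300 = 47.2%, within the 50% cap
Loan-to-value = 77,500/95,500 = 81.2% — pass (85% max)
Reserves = 7,340/445 = 16.5 months ≥ 6
Employment 47 ≥ 6 months
Not all requirements met → denied.

Denied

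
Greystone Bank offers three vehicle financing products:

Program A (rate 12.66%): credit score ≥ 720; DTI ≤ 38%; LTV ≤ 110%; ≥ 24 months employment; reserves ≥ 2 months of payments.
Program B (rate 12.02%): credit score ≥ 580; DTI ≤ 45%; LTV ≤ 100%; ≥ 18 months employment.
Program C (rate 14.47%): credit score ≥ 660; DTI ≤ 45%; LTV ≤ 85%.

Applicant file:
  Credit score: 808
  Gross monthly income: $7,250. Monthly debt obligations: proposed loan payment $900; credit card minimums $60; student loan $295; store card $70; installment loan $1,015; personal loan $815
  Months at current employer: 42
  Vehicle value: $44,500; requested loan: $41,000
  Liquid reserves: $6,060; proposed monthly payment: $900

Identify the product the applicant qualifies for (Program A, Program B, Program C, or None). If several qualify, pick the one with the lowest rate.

Program B

Total debts = (900 + 60 + 295 + 70 + 1,015 + 815) = 3,155; DTI = 3,155/7,250 = 43.5%.
LTV = 41,000/44,500 = 92.1%.
Reserves = 6,060/900 = 6.7 months.
Program A: score 808 ≥ 720; DTI 43.5% > 38%; LTV 92.1% ≤ 110%; employment 42 ≥ 24 mo; reserves 6.7 ≥ 2 mo → does not qualify.
Program B: score 808 ≥ 580; DTI 43.5% ≤ 45%; LTV 92.1% ≤ 100%; employment 42 ≥ 18 mo → qualifies.
Program C: score 808 ≥ 660; DTI 43.5% ≤ 45%; LTV 92.1% > 85% → does not qualify.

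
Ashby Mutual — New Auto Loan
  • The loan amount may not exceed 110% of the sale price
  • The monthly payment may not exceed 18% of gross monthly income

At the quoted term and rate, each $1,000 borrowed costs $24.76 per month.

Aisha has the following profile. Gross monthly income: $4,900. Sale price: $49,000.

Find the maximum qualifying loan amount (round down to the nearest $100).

$35,600

Payment cap: 18% × $4,900 = $882/month.
At $24.76 per $1,000, that supports 882/24.76 × 1,000 ≈ $35,621 → $35,600.
LTV cap: 110% × $49,000 = $53,900 → $53,900.
Binding constraint: payment-to-income.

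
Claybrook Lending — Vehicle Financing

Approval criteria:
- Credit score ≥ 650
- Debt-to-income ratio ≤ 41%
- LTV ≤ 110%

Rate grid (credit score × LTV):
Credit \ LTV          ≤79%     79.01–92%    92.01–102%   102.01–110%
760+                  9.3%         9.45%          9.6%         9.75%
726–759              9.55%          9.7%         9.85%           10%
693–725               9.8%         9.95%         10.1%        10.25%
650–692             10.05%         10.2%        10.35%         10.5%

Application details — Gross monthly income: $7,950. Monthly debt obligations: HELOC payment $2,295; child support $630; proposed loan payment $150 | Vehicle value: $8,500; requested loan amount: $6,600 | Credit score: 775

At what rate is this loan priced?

9.3%

Credit score 775 ≥ 650; Total monthly debts = (2,295 + 630 + 150) = 3,075. Debt-to-income = 3,075/7,950 = 38.7% — meets 41% limit
Loan-to-value = 6,600/8,500 = 77.6% — pass (110% max)
Score 775 is in the 760+ band; LTV 77.6% is in the ≤79% band → 9.3%.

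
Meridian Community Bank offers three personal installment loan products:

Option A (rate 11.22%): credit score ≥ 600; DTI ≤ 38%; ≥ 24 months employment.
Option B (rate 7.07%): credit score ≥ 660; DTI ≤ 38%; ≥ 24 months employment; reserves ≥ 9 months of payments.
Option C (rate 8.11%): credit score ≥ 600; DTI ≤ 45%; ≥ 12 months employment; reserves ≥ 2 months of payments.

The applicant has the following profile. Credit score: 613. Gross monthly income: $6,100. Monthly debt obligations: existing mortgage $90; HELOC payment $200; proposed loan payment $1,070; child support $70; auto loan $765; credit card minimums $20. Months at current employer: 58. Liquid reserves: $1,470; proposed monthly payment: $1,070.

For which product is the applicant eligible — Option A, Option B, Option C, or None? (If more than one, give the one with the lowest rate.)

Option A

Total debts = (90 + 200 + 1,070 + 70 + 765 + 20) = 2,215; DTI = 2,215/6,100 = 36.3%.
Reserves = 1,470/1,070 = 1.4 months.
Option A: score 613 ≥ 600; DTI 36.3% ≤ 38%; employment 58 ≥ 24 mo → qualifies.
Option B: score 613 < 660; DTI 36.3% ≤ 38%; employment 58 ≥ 24 mo; reserves 1.4 < 9 mo → does not qualify.
Option C: score 613 ≥ 600; DTI 36.3% ≤ 45%; employment 58 ≥ 12 mo; reserves 1.4 < 2 mo → does not qualify.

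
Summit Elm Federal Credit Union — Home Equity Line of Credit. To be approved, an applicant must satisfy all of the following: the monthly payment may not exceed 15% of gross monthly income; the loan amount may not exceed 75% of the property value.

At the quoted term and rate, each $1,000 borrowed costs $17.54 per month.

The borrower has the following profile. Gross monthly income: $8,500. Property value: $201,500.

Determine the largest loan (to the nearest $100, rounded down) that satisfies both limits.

Payment cap: 15% × $8,500 = $1,275/month.
At $17.54 per $1,000, that supports 1,275/17.54 × 1,000 ≈ $72,690 → $72,600.
LTV cap: 75% × $201,500 = $151,125 → $151,100.
Binding constraint: payment-to-income.

$72,600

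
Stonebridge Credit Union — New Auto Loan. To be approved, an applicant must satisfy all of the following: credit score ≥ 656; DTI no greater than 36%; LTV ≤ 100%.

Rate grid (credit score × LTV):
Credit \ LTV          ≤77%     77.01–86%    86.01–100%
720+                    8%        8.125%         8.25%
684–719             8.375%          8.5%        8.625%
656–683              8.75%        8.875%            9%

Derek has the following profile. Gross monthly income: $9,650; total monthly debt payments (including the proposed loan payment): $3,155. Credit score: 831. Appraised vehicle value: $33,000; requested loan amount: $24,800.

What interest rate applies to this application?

8%

Credit score 831 ≥ 656; DTI: 3,155 ÷ 9,650 = 32.7%, within the 36% cap
LTV = 24,800/33,000 = 75.2% ≤ 100%
Row: 831 falls in 720+. Column: 75.2% falls in ≤77%. Rate = 8%.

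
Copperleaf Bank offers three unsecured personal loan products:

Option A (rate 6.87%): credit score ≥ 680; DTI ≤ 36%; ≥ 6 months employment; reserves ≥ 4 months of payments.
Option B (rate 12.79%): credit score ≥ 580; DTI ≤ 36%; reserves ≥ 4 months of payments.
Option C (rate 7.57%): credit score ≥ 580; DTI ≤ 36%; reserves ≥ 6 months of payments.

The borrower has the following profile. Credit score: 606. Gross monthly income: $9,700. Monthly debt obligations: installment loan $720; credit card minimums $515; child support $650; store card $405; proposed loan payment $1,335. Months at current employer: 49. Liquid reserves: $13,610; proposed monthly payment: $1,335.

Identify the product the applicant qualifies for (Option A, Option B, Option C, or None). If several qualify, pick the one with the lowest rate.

None

Total debts = (720 + 515 + 650 + 405 + 1,335) = 3,625; DTI = 3,625/9,700 = 37.4%.
Reserves = 13,610/1,335 = 10.2 months.
Option A: score 606 < 680; DTI 37.4% > 36%; employment 49 ≥ 6 mo; reserves 10.2 ≥ 4 mo → does not qualify.
Option B: score 606 ≥ 580; DTI 37.4% > 36%; reserves 10.2 ≥ 4 mo → does not qualify.
Option C: score 606 ≥ 580; DTI 37.4% > 36%; reserves 10.2 ≥ 6 mo → does not qualify.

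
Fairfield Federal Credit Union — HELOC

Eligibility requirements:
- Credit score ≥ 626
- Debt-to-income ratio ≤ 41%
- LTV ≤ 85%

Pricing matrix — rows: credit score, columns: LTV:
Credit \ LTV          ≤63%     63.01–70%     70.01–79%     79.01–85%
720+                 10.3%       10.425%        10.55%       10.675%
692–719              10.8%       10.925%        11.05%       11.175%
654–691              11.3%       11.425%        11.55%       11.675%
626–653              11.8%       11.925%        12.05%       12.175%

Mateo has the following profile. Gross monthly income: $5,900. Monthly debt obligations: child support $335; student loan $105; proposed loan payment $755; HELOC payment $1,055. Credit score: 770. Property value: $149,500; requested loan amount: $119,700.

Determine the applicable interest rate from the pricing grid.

10.675%

Credit score 770 ≥ 626; Total monthly debts = (335 + 105 + 755 + 1,055) = 2,250. Debt-to-income = 2,250/5,900 = 38.1% — meets 41% limit
LTV = 119,700/149,500 = 80.1% ≤ 85%
Credit 770 → row 720+; LTV 80.1% → column 79.01–85%. Grid cell → 10.675%.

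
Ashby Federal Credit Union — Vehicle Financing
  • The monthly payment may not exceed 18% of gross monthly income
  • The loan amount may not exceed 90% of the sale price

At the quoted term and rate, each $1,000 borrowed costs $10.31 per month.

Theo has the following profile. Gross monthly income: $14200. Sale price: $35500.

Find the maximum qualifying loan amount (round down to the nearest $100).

$31,900

Payment cap: 18% × $14,200 = $2,556/month.
At $10.31 per $1,000, that supports 2,556/10.31 × 1,000 ≈ $247,914 → $247,900.
LTV cap: 90% × $35,500 = $31,950 → $31,900.
Binding constraint: loan-to-value.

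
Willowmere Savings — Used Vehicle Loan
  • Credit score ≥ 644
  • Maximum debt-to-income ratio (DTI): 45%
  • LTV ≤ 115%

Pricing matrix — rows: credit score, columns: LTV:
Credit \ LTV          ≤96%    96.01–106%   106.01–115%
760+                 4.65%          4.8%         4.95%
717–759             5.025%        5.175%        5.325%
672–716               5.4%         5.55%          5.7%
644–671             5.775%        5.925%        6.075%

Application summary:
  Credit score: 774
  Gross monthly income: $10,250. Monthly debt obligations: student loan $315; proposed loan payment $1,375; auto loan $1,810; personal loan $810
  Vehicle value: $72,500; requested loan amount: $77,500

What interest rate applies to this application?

Credit score 774 ≥ 644; Total monthly debts = (315 + 1,375 + 1,810 + 810) = 4,310. Debt-to-income = 4,310/10,250 = 42% — meets 45% limit
LTV = 77,500/72,500 = 106.9% ≤ 115%
Credit 774 → row 760+; LTV 106.9% → column 106.01–115%. Grid cell → 4.95%.

4.95%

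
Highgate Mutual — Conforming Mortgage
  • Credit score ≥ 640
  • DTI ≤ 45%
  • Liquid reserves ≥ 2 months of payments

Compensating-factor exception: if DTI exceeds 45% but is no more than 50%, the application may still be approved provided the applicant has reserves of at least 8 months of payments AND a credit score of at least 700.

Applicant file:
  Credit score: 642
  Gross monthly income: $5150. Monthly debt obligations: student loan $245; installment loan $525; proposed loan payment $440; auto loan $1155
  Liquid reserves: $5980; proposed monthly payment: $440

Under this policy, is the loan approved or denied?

Credit score 642 ≥ 640 (meets base)
Total debts = (245 + 525 + 440 + 1,155) = 2,365. DTI = 2,365/5,150 = 45.9% > 45% — standard DTI limit exceeded.
Reserves = 5,980/440 = 13.6 months ≥ 2
DTI 45.9% is within the 45%–50% exception band; checking compensating factors.
Override check — reserves: 13.6 mo (ok); score: 642 (below 700).
Override conditions not both satisfied; exception does not apply.

Denied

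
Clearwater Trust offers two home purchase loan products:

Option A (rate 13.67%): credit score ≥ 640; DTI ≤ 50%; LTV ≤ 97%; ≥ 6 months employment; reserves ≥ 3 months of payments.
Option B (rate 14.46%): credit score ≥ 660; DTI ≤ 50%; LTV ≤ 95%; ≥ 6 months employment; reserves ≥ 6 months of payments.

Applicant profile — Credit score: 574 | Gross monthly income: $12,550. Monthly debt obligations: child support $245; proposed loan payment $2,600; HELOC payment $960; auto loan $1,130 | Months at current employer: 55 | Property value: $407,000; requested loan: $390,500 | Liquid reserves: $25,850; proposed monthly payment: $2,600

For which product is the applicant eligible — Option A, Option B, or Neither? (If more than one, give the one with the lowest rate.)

Neither

Total debts = (245 + 2,600 + 960 + 1,130) = 4,935; DTI = 4,935/12,550 = 39.3%.
LTV = 390,500/407,000 = 95.9%.
Reserves = 25,850/2,600 = 9.9 months.
Option A: score 574 < 640; DTI 39.3% ≤ 50%; LTV 95.9% ≤ 97%; employment 55 ≥ 6 mo; reserves 9.9 ≥ 3 mo → does not qualify.
Option B: score 574 < 660; DTI 39.3% ≤ 50%; LTV 95.9% > 95%; employment 55 ≥ 6 mo; reserves 9.9 ≥ 6 mo → does not qualify.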